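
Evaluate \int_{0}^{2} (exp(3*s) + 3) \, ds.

17/3 + exp(6)/3

An antiderivative is F(s) = exp(3*s)/3 + 3*s.
Then F(2) - F(0) = (6 + exp(6)/3) - (1/3) = 17/3 + exp(6)/3.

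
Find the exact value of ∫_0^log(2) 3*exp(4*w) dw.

Let u = exp(w), so du = exp(w) dw. When w = 0, u = 1; when w = log(2), u = 2.
The integral becomes 3·∫ u**3 du from 1 to 2, with antiderivative 3*u**4/4.
Back in w: F(w) = 3*exp(4*w)/4.
Then F(log(2)) - F(0) = (12) - (3/4) = 45/4.

45/4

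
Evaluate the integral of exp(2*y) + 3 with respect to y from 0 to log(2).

3/2 + log(8)

An antiderivative is F(y) = exp(2*y)/2 + 3*y.
Then F(log(2)) - F(0) = (2 + log(8)) - (1/2) = 3/2 + log(8).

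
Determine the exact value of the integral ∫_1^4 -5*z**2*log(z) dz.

35 - 640*log(2)/3

Integrate by parts once (u = ln z, dv = -5*z**2 dz).
An antiderivative is F(z) = -5*z**3*(3*log(z) - 1)/9.
Then F(4) - F(1) = (320/9 - 640*log(2)/3) - (5/9) = 35 - 640*log(2)/3.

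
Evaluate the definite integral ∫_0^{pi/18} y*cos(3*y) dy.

Integrate by parts once (u = y, dv = cos(3*y) dy).
An antiderivative is F(y) = y*sin(3*y)/3 + cos(3*y)/9.
Then F(pi/18) - F(0) = (pi/108 + sqrt(3)/18) - (1/9) = -1/9 + pi/108 + sqrt(3)/18.

-1/9 + pi/108 + sqrt(3)/18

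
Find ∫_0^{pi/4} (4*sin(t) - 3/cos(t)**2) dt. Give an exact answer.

1 - 2*sqrt(2)

An antiderivative is F(t) = -4*cos(t) - 3*tan(t).
Then F(pi/4) - F(0) = (-3 - 2*sqrt(2)) - (-4) = 1 - 2*sqrt(2).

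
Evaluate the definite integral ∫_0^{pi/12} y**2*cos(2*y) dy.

Integrate by parts twice (u = y^2, dv = cos(2*y) dy).
An antiderivative is F(y) = y**2*sin(2*y)/2 + y*cos(2*y)/2 - sin(2*y)/4.
Then F(pi/12) - F(0) = (-1/8 + pi**2/576 + sqrt(3)*pi/48) - (0) = -1/8 + pi**2/576 + sqrt(3)*pi/48.

-1/8 + pi**2/576 + sqrt(3)*pi/48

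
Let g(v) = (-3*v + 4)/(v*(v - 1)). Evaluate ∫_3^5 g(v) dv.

-4*log(5) + log(2) + 4*log(3)

Factor the denominator: v**2 - v = v(v - 1).
Partial fractions: (-3*v + 4)/(v*(v - 1)) = -4/v + 1/(v - 1).
An antiderivative is F(v) = -4*log(v) + log(v - 1).
Then F(5) - F(3) = (-4*log(5) + 2*log(2)) - (log(2/81)) = -4*log(5) + log(2) + 4*log(3).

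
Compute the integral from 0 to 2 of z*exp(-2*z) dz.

Integrate by parts once (u = z, dv = exp(-2*z) dz).
An antiderivative is F(z) = (-2*z - 1)*exp(-2*z)/4.
Then F(2) - F(0) = (-5*exp(-4)/4) - (-1/4) = (-5 + exp(4))*exp(-4)/4.

(-5 + exp(4))*exp(-4)/4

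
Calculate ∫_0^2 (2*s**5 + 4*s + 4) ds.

By the power rule, an antiderivative is F(s) = s**6/3 + 2*s**2 + 4*s.
Then F(2) - F(0) = (112/3) - (0) = 112/3.

112/3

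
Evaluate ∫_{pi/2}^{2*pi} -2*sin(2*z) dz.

2

An antiderivative is F(z) = cos(2*z).
Then F(2*pi) - F(pi/2) = (1) - (-1) = 2.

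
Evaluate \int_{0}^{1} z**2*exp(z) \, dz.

-2 + E

Integrate by parts twice (u = z^2, dv = exp(z) dz).
An antiderivative is F(z) = (z**2 - 2*z + 2)*exp(z).
Then F(1) - F(0) = (E) - (2) = -2 + E.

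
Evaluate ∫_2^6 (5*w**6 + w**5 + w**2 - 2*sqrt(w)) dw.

By the power rule, an antiderivative is F(w) = 5*w**7/7 + w**6/6 - 4*w**(3/2)/3 + w**3/3.
Then F(6) - F(2) = (1454616/7 - 8*sqrt(6)) - (2200/21 - 8*sqrt(2)/3) = -8*sqrt(6) + 8*sqrt(2)/3 + 4361648/21.

-8*sqrt(6) + 8*sqrt(2)/3 + 4361648/21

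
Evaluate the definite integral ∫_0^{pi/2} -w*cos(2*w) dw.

Integrate by parts once (u = w, dv = -cos(2*w) dw).
An antiderivative is F(w) = -w*sin(2*w)/2 - cos(2*w)/4.
Then F(pi/2) - F(0) = (1/4) - (-1/4) = 1/2.

1/2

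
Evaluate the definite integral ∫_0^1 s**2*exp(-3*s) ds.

Integrate by parts twice (u = s^2, dv = exp(-3*s) ds).
An antiderivative is F(s) = (-9*s**2 - 6*s - 2)*exp(-3*s)/27.
Then F(1) - F(0) = (-17*exp(-3)/27) - (-2/27) = 2/27 - 17*exp(-3)/27.

2/27 - 17*exp(-3)/27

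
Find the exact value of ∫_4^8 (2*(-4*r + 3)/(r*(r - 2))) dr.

-5*log(3) - 3*log(2)

Factor the denominator: r**2 - 2*r = r(r - 2).
Partial fractions: 2*(-4*r + 3)/(r*(r - 2)) = -3/r - 5/(r - 2).
An antiderivative is F(r) = -3*log(r) - 5*log(r - 2).
Then F(8) - F(4) = (-14*log(2) - 5*log(3)) - (-11*log(2)) = -5*log(3) - 3*log(2).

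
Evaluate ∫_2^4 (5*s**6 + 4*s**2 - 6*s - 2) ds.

By the power rule, an antiderivative is F(s) = 5*s**7/7 + 4*s**3/3 - 3*s**2 - 2*s.
Then F(4) - F(2) = (246376/21) - (1808/21) = 244568/21.

244568/21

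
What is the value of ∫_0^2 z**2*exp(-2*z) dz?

(-13 + exp(4))*exp(-4)/4

Integrate by parts twice (u = z^2, dv = exp(-2*z) dz).
An antiderivative is F(z) = (-2*z**2 - 2*z - 1)*exp(-2*z)/4.
Then F(2) - F(0) = (-13*exp(-4)/4) - (-1/4) = (-13 + exp(4))*exp(-4)/4.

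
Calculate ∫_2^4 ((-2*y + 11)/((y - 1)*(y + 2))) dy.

Factor the denominator: y**2 + y - 2 = (y + 2)(y - 1).
Partial fractions: (-2*y + 11)/((y - 1)*(y + 2)) = -5/(y + 2) + 3/(y - 1).
An antiderivative is F(y) = 3*log(y - 1) - 5*log(y + 2).
Then F(4) - F(2) = (-5*log(2) - 2*log(3)) - (-10*log(2)) = log(32/9).

log(32/9)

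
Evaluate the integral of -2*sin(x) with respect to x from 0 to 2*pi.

0

An antiderivative is F(x) = 2*cos(x).
Then F(2*pi) - F(0) = (2) - (2) = 0.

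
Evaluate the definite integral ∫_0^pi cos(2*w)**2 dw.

Use the identity cos^2(2*w) = (1 + cos(4*w))/2.
An antiderivative is F(w) = w/2 + sin(4*w)/8.
Then F(pi) - F(0) = (pi/2) - (0) = pi/2.

pi/2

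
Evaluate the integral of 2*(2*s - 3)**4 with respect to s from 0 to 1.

242/5

Let u = 2*s - 3, so du = 2 ds. When s = 0, u = -3; when s = 1, u = -1.
The integral becomes ∫ u**4 du from -3 to -1, with antiderivative u**5/5.
Back in s: F(s) = (2*s - 3)**5/5.
Then F(1) - F(0) = (-1/5) - (-243/5) = 242/5.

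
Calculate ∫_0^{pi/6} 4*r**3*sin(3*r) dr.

-8/27 + pi**2/27

Integrate by parts 3 times (u = r^3, dv = 4*sin(3*r) dr).
An antiderivative is F(r) = -4*r**3*cos(3*r)/3 + 4*r**2*sin(3*r)/3 + 8*r*cos(3*r)/9 - 8*sin(3*r)/27.
Then F(pi/6) - F(0) = (-8/27 + pi**2/27) - (0) = -8/27 + pi**2/27.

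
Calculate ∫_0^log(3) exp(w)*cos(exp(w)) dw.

Let u = exp(w), so du = exp(w) dw. When w = 0, u = 1; when w = log(3), u = 3.
The integral becomes ∫ cos(u) du from 1 to 3, with antiderivative sin(u).
Back in w: F(w) = sin(exp(w)).
Then F(log(3)) - F(0) = (sin(3)) - (sin(1)) = -sin(1) + sin(3).

-sin(1) + sin(3)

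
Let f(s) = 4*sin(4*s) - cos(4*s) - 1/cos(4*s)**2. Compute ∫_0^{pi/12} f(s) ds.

1/2 - 3*sqrt(3)/8

An antiderivative is F(s) = -sin(4*s)/4 - cos(4*s) - tan(4*s)/4.
Then F(pi/12) - F(0) = (-3*sqrt(3)/8 - 1/2) - (-1) = 1/2 - 3*sqrt(3)/8.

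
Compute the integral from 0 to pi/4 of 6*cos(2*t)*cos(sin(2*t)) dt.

Let u = sin(2*t), so du = 2*cos(2*t) dt. When t = 0, u = 0; when t = pi/4, u = 1.
The integral becomes 3·∫ cos(u) du from 0 to 1, with antiderivative 3*sin(u).
Back in t: F(t) = 3*sin(sin(2*t)).
Then F(pi/4) - F(0) = (3*sin(1)) - (0) = 3*sin(1).

3*sin(1)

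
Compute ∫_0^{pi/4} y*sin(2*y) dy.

1/4

Integrate by parts once (u = y, dv = sin(2*y) dy).
An antiderivative is F(y) = -y*cos(2*y)/2 + sin(2*y)/4.
Then F(pi/4) - F(0) = (1/4) - (0) = 1/4.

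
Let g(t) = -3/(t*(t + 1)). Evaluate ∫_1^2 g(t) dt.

Factor the denominator: t**2 + t = (t + 1)t.
Partial fractions: -3/(t*(t + 1)) = 3/(t + 1) - 3/t.
An antiderivative is F(t) = -3*log(t) + 3*log(t + 1).
Then F(2) - F(1) = (log(27/8)) - (log(8)) = log(27/64).

log(27/64)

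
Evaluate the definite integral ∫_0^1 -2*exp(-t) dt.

-2 + 2*exp(-1)

An antiderivative is F(t) = 2*exp(-t).
Then F(1) - F(0) = (2*exp(-1)) - (2) = -2 + 2*exp(-1).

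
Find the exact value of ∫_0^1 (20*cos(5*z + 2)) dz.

-4*sin(2) + 4*sin(7)

Let u = 5*z + 2, so du = 5 dz. When z = 0, u = 2; when z = 1, u = 7.
The integral becomes 4·∫ cos(u) du from 2 to 7, with antiderivative 4*sin(u).
Back in z: F(z) = 4*sin(5*z + 2).
Then F(1) - F(0) = (4*sin(7)) - (4*sin(2)) = -4*sin(2) + 4*sin(7).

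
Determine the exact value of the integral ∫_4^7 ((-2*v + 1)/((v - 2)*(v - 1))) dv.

Factor the denominator: v**2 - 3*v + 2 = (v - 1)(v - 2).
Partial fractions: (-2*v + 1)/((v - 2)*(v - 1)) = 1/(v - 1) - 3/(v - 2).
An antiderivative is F(v) = -3*log(v - 2) + log(v - 1).
Then F(7) - F(4) = (-3*log(5) + log(2) + log(3)) - (log(3/8)) = -3*log(5) + 4*log(2).

-3*log(5) + 4*log(2)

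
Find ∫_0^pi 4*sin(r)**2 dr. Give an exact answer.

2*pi

Use the identity sin^2(r) = (1 - cos(2*r))/2.
An antiderivative is F(r) = 2*r - sin(2*r).
Then F(pi) - F(0) = (2*pi) - (0) = 2*pi.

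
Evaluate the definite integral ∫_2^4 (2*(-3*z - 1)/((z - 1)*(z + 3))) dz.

Factor the denominator: z**2 + 2*z - 3 = (z + 3)(z - 1).
Partial fractions: 2*(-3*z - 1)/((z - 1)*(z + 3)) = -4/(z + 3) - 2/(z - 1).
An antiderivative is F(z) = -2*log(z - 1) - 4*log(z + 3).
Then F(4) - F(2) = (-4*log(7) - 2*log(3)) - (-4*log(5)) = -4*log(7) - 2*log(3) + 4*log(5).

-4*log(7) - 2*log(3) + 4*log(5)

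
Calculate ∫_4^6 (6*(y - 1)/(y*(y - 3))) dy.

Factor the denominator: y**2 - 3*y = y(y - 3).
Partial fractions: 6*(y - 1)/(y*(y - 3)) = 2/y + 4/(y - 3).
An antiderivative is F(y) = 2*log(y) + 4*log(y - 3).
Then F(6) - F(4) = (2*log(2) + 6*log(3)) - (log(16)) = -2*log(2) + 6*log(3).

-2*log(2) + 6*log(3)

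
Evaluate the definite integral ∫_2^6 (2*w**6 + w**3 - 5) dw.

By the power rule, an antiderivative is F(w) = 2*w**7/7 + w**4/4 - 5*w.
Then F(6) - F(2) = (561930/7) - (214/7) = 561716/7.

561716/7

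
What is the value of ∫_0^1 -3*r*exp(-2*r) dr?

-3/4 + 9*exp(-2)/4

Integrate by parts once (u = r, dv = -3*exp(-2*r) dr).
An antiderivative is F(r) = (6*r + 3)*exp(-2*r)/4.
Then F(1) - F(0) = (9*exp(-2)/4) - (3/4) = -3/4 + 9*exp(-2)/4.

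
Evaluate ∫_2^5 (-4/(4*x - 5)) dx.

-log(5)

An antiderivative is F(x) = -log(4*x - 5).
Then F(5) - F(2) = (-log(15)) - (-log(3)) = -log(5).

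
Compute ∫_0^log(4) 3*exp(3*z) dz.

63

Let u = exp(z), so du = exp(z) dz. When z = 0, u = 1; when z = log(4), u = 4.
The integral becomes 3·∫ u**2 du from 1 to 4, with antiderivative u**3.
Back in z: F(z) = exp(3*z).
Then F(log(4)) - F(0) = (64) - (1) = 63.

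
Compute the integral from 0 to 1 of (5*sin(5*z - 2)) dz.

Let u = 5*z - 2, so du = 5 dz. When z = 0, u = -2; when z = 1, u = 3.
The integral becomes ∫ sin(u) du from -2 to 3, with antiderivative -cos(u).
Back in z: F(z) = -cos(5*z - 2).
Then F(1) - F(0) = (-cos(3)) - (-cos(2)) = cos(2) - cos(3).

cos(2) - cos(3)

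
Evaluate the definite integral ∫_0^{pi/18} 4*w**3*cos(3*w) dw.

-4*sqrt(3)/27 - 2*pi/81 + pi**3/8748 + sqrt(3)*pi**2/486 + 8/27

Integrate by parts 3 times (u = w^3, dv = 4*cos(3*w) dw).
An antiderivative is F(w) = 4*w**3*sin(3*w)/3 + 4*w**2*cos(3*w)/3 - 8*w*sin(3*w)/9 - 8*cos(3*w)/27.
Then F(pi/18) - F(0) = (-4*sqrt(3)/27 - 2*pi/81 + pi**3/8748 + sqrt(3)*pi**2/486) - (-8/27) = -4*sqrt(3)/27 - 2*pi/81 + pi**3/8748 + sqrt(3)*pi**2/486 + 8/27.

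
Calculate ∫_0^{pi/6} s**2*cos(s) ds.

-1 + pi**2/72 + sqrt(3)*pi/6

Integrate by parts twice (u = s^2, dv = cos(s) ds).
An antiderivative is F(s) = s**2*sin(s) + 2*s*cos(s) - 2*sin(s).
Then F(pi/6) - F(0) = (-1 + pi**2/72 + sqrt(3)*pi/6) - (0) = -1 + pi**2/72 + sqrt(3)*pi/6.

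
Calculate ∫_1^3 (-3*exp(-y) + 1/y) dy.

An antiderivative is F(y) = log(y) + 3*exp(-y).
Then F(3) - F(1) = (3*exp(-3) + log(3)) - (3*exp(-1)) = -3*exp(-1) + 3*exp(-3) + log(3).

-3*exp(-1) + 3*exp(-3) + log(3)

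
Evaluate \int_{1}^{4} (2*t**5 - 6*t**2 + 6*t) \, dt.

1284

By the power rule, an antiderivative is F(t) = t**6/3 - 2*t**3 + 3*t**2.
Then F(4) - F(1) = (3856/3) - (4/3) = 1284.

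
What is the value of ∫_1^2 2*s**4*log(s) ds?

Integrate by parts once (u = ln s, dv = 2*s**4 ds).
An antiderivative is F(s) = 2*s**5*(5*log(s) - 1)/25.
Then F(2) - F(1) = (-64/25 + 64*log(2)/5) - (-2/25) = -62/25 + 64*log(2)/5.

-62/25 + 64*log(2)/5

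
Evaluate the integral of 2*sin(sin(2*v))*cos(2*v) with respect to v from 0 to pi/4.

1 - cos(1)

Let u = sin(2*v), so du = 2*cos(2*v) dv. When v = 0, u = 0; when v = pi/4, u = 1.
The integral becomes ∫ sin(u) du from 0 to 1, with antiderivative -cos(u).
Back in v: F(v) = -cos(sin(2*v)).
Then F(pi/4) - F(0) = (-cos(1)) - (-1) = 1 - cos(1).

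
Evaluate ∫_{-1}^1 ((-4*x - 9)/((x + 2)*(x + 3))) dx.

-log(24)

Factor the denominator: x**2 + 5*x + 6 = (x + 3)(x + 2).
Partial fractions: (-4*x - 9)/((x + 2)*(x + 3)) = -3/(x + 3) - 1/(x + 2).
An antiderivative is F(x) = -log(x + 2) - 3*log(x + 3).
Then F(1) - F(-1) = (-6*log(2) - log(3)) - (-log(8)) = -log(24).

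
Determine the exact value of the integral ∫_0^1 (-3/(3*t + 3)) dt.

-log(2)

An antiderivative is F(t) = -log(3*t + 3).
Then F(1) - F(0) = (-log(6)) - (-log(3)) = -log(2).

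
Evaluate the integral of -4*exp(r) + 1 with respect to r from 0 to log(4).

-12 + log(4)

An antiderivative is F(r) = r - 4*exp(r).
Then F(log(4)) - F(0) = (-16 + log(4)) - (-4) = -12 + log(4).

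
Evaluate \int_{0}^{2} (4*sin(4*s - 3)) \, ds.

Let u = 4*s - 3, so du = 4 ds. When s = 0, u = -3; when s = 2, u = 5.
The integral becomes ∫ sin(u) du from -3 to 5, with antiderivative -cos(u).
Back in s: F(s) = -cos(4*s - 3).
Then F(2) - F(0) = (-cos(5)) - (-cos(3)) = cos(3) - cos(5).

cos(3) - cos(5)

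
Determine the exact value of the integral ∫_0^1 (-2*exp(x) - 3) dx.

An antiderivative is F(x) = -3*x - 2*exp(x).
Then F(1) - F(0) = (-2*E - 3) - (-2) = -2*E - 1.

-2*E - 1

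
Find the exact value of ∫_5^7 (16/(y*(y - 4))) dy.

Factor the denominator: y**2 - 4*y = y(y - 4).
Partial fractions: 16/(y*(y - 4)) = -4/y + 4/(y - 4).
An antiderivative is F(y) = -4*log(y) + 4*log(y - 4).
Then F(7) - F(5) = (-4*log(7) + 4*log(3)) - (-4*log(5)) = -4*log(7) + 4*log(3) + 4*log(5).

-4*log(7) + 4*log(3) + 4*log(5)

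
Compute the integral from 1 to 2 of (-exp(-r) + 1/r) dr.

An antiderivative is F(r) = log(r) + exp(-r).
Then F(2) - F(1) = (exp(-2) + log(2)) - (exp(-1)) = -exp(-1) + exp(-2) + log(2).

-exp(-1) + exp(-2) + log(2)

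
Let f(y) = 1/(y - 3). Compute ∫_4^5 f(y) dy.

An antiderivative is F(y) = log(y - 3).
Then F(5) - F(4) = (log(2)) - (0) = log(2).

log(2)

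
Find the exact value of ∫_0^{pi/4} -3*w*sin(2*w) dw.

-3/4

Integrate by parts once (u = w, dv = -3*sin(2*w) dw).
An antiderivative is F(w) = 3*w*cos(2*w)/2 - 3*sin(2*w)/4.
Then F(pi/4) - F(0) = (-3/4) - (0) = -3/4.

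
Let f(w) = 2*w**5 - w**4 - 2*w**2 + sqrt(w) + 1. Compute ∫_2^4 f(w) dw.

5578/5 - 4*sqrt(2)/3

By the power rule, an antiderivative is F(w) = w**6/3 - w**5/5 + 2*w**(3/2)/3 - 2*w**3/3 + w.
Then F(4) - F(2) = (5636/5) - (4*sqrt(2)/3 + 58/5) = 5578/5 - 4*sqrt(2)/3.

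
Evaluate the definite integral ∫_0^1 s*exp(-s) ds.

Integrate by parts once (u = s, dv = exp(-s) ds).
An antiderivative is F(s) = (-s - 1)*exp(-s).
Then F(1) - F(0) = (-2*exp(-1)) - (-1) = 1 - 2*exp(-1).

1 - 2*exp(-1)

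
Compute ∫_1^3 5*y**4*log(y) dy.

Integrate by parts once (u = ln y, dv = 5*y**4 dy).
An antiderivative is F(y) = y**5*(5*log(y) - 1)/5.
Then F(3) - F(1) = (-243/5 + 243*log(3)) - (-1/5) = -242/5 + 243*log(3).

-242/5 + 243*log(3)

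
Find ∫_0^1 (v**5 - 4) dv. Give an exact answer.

By the power rule, an antiderivative is F(v) = v**6/6 - 4*v.
Then F(1) - F(0) = (-23/6) - (0) = -23/6.

-23/6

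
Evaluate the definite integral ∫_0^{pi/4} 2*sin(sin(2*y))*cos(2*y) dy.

Let u = sin(2*y), so du = 2*cos(2*y) dy. When y = 0, u = 0; when y = pi/4, u = 1.
The integral becomes ∫ sin(u) du from 0 to 1, with antiderivative -cos(u).
Back in y: F(y) = -cos(sin(2*y)).
Then F(pi/4) - F(0) = (-cos(1)) - (-1) = 1 - cos(1).

1 - cos(1)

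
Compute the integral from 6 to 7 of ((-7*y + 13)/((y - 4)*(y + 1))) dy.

Factor the denominator: y**2 - 3*y - 4 = (y + 1)(y - 4).
Partial fractions: (-7*y + 13)/((y - 4)*(y + 1)) = -4/(y + 1) - 3/(y - 4).
An antiderivative is F(y) = -3*log(y - 4) - 4*log(y + 1).
Then F(7) - F(6) = (-12*log(2) - 3*log(3)) - (-4*log(7) - 3*log(2)) = -9*log(2) - 3*log(3) + 4*log(7).

-9*log(2) - 3*log(3) + 4*log(7)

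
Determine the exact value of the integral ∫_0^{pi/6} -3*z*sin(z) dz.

-3/2 + sqrt(3)*pi/4

Integrate by parts once (u = z, dv = -3*sin(z) dz).
An antiderivative is F(z) = 3*z*cos(z) - 3*sin(z).
Then F(pi/6) - F(0) = (-3/2 + sqrt(3)*pi/4) - (0) = -3/2 + sqrt(3)*pi/4.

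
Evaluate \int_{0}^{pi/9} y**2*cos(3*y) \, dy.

-sqrt(3)/27 + sqrt(3)*pi**2/486 + pi/81

Integrate by parts twice (u = y^2, dv = cos(3*y) dy).
An antiderivative is F(y) = y**2*sin(3*y)/3 + 2*y*cos(3*y)/9 - 2*sin(3*y)/27.
Then F(pi/9) - F(0) = (-sqrt(3)/27 + sqrt(3)*pi**2/486 + pi/81) - (0) = -sqrt(3)/27 + sqrt(3)*pi**2/486 + pi/81.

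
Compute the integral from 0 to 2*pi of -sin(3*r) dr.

0

An antiderivative is F(r) = cos(3*r)/3.
Then F(2*pi) - F(0) = (1/3) - (1/3) = 0.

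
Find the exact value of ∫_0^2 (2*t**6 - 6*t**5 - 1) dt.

-206/7

By the power rule, an antiderivative is F(t) = 2*t**7/7 - t**6 - t.
Then F(2) - F(0) = (-206/7) - (0) = -206/7.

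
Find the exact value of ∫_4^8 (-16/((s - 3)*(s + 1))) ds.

Factor the denominator: s**2 - 2*s - 3 = (s + 1)(s - 3).
Partial fractions: -16/((s - 3)*(s + 1)) = 4/(s + 1) - 4/(s - 3).
An antiderivative is F(s) = -4*log(s - 3) + 4*log(s + 1).
Then F(8) - F(4) = (-4*log(5) + 8*log(3)) - (4*log(5)) = -8*log(5) + 8*log(3).

-8*log(5) + 8*log(3)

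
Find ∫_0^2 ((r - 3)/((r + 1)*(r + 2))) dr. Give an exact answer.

Factor the denominator: r**2 + 3*r + 2 = (r + 2)(r + 1).
Partial fractions: (r - 3)/((r + 1)*(r + 2)) = 5/(r + 2) - 4/(r + 1).
An antiderivative is F(r) = -4*log(r + 1) + 5*log(r + 2).
Then F(2) - F(0) = (-4*log(3) + 10*log(2)) - (log(32)) = log(32/81).

log(32/81)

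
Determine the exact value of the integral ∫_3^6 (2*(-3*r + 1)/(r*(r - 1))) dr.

Factor the denominator: r**2 - r = r(r - 1).
Partial fractions: 2*(-3*r + 1)/(r*(r - 1)) = -2/r - 4/(r - 1).
An antiderivative is F(r) = -2*log(r) - 4*log(r - 1).
Then F(6) - F(3) = (-4*log(5) - 2*log(3) - 2*log(2)) - (-4*log(2) - 2*log(3)) = -4*log(5) + 2*log(2).

-4*log(5) + 2*log(2)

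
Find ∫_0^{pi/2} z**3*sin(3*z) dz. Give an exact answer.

2/27 - pi**2/12

Integrate by parts 3 times (u = z^3, dv = sin(3*z) dz).
An antiderivative is F(z) = -z**3*cos(3*z)/3 + z**2*sin(3*z)/3 + 2*z*cos(3*z)/9 - 2*sin(3*z)/27.
Then F(pi/2) - F(0) = (2/27 - pi**2/12) - (0) = 2/27 - pi**2/12.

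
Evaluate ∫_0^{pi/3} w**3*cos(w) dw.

Integrate by parts 3 times (u = w^3, dv = cos(w) dw).
An antiderivative is F(w) = w**3*sin(w) + 3*w**2*cos(w) - 6*w*sin(w) - 6*cos(w).
Then F(pi/3) - F(0) = (-sqrt(3)*pi - 3 + sqrt(3)*pi**3/54 + pi**2/6) - (-6) = -sqrt(3)*pi + sqrt(3)*pi**3/54 + pi**2/6 + 3.

-sqrt(3)*pi + sqrt(3)*pi**3/54 + pi**2/6 + 3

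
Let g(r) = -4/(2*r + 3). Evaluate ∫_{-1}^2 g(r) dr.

-log(49)

An antiderivative is F(r) = -2*log(2*r + 3).
Then F(2) - F(-1) = (-log(49)) - (0) = -log(49).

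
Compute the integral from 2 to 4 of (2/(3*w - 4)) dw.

4*log(2)/3

An antiderivative is F(w) = 2*log(3*w - 4)/3.
Then F(4) - F(2) = (log(4)) - (2*log(2)/3) = 4*log(2)/3.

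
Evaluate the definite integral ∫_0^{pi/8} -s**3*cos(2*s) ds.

Integrate by parts 3 times (u = s^3, dv = -cos(2*s) ds).
An antiderivative is F(s) = -s**3*sin(2*s)/2 - 3*s**2*cos(2*s)/4 + 3*s*sin(2*s)/4 + 3*cos(2*s)/8.
Then F(pi/8) - F(0) = (sqrt(2)*(-12*pi**2 - pi**3 + 96*pi + 384)/2048) - (3/8) = -3/8 - 3*sqrt(2)*pi**2/512 - sqrt(2)*pi**3/2048 + 3*sqrt(2)*pi/64 + 3*sqrt(2)/16.

-3/8 - 3*sqrt(2)*pi**2/512 - sqrt(2)*pi**3/2048 + 3*sqrt(2)*pi/64 + 3*sqrt(2)/16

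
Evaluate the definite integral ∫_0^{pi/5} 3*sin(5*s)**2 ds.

3*pi/10

Use the identity sin^2(5*s) = (1 - cos(10*s))/2.
An antiderivative is F(s) = 3*s/2 - 3*sin(10*s)/20.
Then F(pi/5) - F(0) = (3*pi/10) - (0) = 3*pi/10.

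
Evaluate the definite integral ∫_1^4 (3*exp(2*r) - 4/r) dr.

An antiderivative is F(r) = 3*exp(2*r)/2 - 4*log(r).
Then F(4) - F(1) = (-8*log(2) + 3*exp(8)/2) - (3*exp(2)/2) = -3*exp(2)/2 - 8*log(2) + 3*exp(8)/2.

-3*exp(2)/2 - 8*log(2) + 3*exp(8)/2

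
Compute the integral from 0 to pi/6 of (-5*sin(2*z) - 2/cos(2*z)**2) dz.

-sqrt(3) - 5/4

An antiderivative is F(z) = 5*cos(2*z)/2 - tan(2*z).
Then F(pi/6) - F(0) = (5/4 - sqrt(3)) - (5/2) = -sqrt(3) - 5/4.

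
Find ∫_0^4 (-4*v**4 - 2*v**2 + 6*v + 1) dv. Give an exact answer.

By the power rule, an antiderivative is F(v) = -4*v**5/5 - 2*v**3/3 + 3*v**2 + v.
Then F(4) - F(0) = (-12148/15) - (0) = -12148/15.

-12148/15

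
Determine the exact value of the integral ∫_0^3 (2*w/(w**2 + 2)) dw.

Let u = w**2 + 2, so du = 2*w dw. When w = 0, u = 2; when w = 3, u = 11.
The integral becomes ∫ 1/u du from 2 to 11, with antiderivative log(u).
Back in w: F(w) = log(w**2 + 2).
Then F(3) - F(0) = (log(11)) - (log(2)) = log(11/2).

log(11/2)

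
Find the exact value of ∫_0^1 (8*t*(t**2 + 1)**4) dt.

124/5

Let u = t**2 + 1, so du = 2*t dt. When t = 0, u = 1; when t = 1, u = 2.
The integral becomes 4·∫ u**4 du from 1 to 2, with antiderivative 4*u**5/5.
Back in t: F(t) = 4*(t**2 + 1)**5/5.
Then F(1) - F(0) = (128/5) - (4/5) = 124/5.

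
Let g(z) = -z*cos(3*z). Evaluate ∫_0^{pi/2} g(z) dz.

1/9 + pi/6

Integrate by parts once (u = z, dv = -cos(3*z) dz).
An antiderivative is F(z) = -z*sin(3*z)/3 - cos(3*z)/9.
Then F(pi/2) - F(0) = (pi/6) - (-1/9) = 1/9 + pi/6.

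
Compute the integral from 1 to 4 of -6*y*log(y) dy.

45/2 - 96*log(2)

Integrate by parts once (u = ln y, dv = -6*y dy).
An antiderivative is F(y) = -3*y**2*(2*log(y) - 1)/2.
Then F(4) - F(1) = (24 - 96*log(2)) - (3/2) = 45/2 - 96*log(2).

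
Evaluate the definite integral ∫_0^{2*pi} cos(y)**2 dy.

pi

Use the identity cos^2(y) = (1 + cos(2*y))/2.
An antiderivative is F(y) = y/2 + sin(2*y)/4.
Then F(2*pi) - F(0) = (pi) - (0) = pi.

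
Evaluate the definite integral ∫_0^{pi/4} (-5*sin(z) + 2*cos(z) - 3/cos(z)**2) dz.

-8 + 7*sqrt(2)/2

An antiderivative is F(z) = 2*sin(z) + 5*cos(z) - 3*tan(z).
Then F(pi/4) - F(0) = (-3 + 7*sqrt(2)/2) - (5) = -8 + 7*sqrt(2)/2.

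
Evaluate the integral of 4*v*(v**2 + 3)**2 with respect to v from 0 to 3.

1134

Let u = v**2 + 3, so du = 2*v dv. When v = 0, u = 3; when v = 3, u = 12.
The integral becomes 2·∫ u**2 du from 3 to 12, with antiderivative 2*u**3/3.
Back in v: F(v) = 2*(v**2 + 3)**3/3.
Then F(3) - F(0) = (1152) - (18) = 1134.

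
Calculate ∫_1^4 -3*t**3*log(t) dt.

765/16 - 384*log(2)

Integrate by parts once (u = ln t, dv = -3*t**3 dt).
An antiderivative is F(t) = -3*t**4*(4*log(t) - 1)/16.
Then F(4) - F(1) = (48 - 384*log(2)) - (3/16) = 765/16 - 384*log(2).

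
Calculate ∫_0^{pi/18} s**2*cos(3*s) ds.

Integrate by parts twice (u = s^2, dv = cos(3*s) ds).
An antiderivative is F(s) = s**2*sin(3*s)/3 + 2*s*cos(3*s)/9 - 2*sin(3*s)/27.
Then F(pi/18) - F(0) = (-1/27 + pi**2/1944 + sqrt(3)*pi/162) - (0) = -1/27 + pi**2/1944 + sqrt(3)*pi/162.

-1/27 + pi**2/1944 + sqrt(3)*pi/162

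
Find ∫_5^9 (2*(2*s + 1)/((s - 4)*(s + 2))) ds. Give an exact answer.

-log(7) + log(11) + 3*log(5)

Factor the denominator: s**2 - 2*s - 8 = (s + 2)(s - 4).
Partial fractions: 2*(2*s + 1)/((s - 4)*(s + 2)) = 1/(s + 2) + 3/(s - 4).
An antiderivative is F(s) = 3*log(s - 4) + log(s + 2).
Then F(9) - F(5) = (log(11) + 3*log(5)) - (log(7)) = -log(7) + log(11) + 3*log(5).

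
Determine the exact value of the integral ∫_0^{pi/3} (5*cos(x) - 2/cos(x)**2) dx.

sqrt(3)/2

An antiderivative is F(x) = 5*sin(x) - 2*tan(x).
Then F(pi/3) - F(0) = (sqrt(3)/2) - (0) = sqrt(3)/2.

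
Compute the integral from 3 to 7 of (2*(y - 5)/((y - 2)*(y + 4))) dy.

Factor the denominator: y**2 + 2*y - 8 = (y + 4)(y - 2).
Partial fractions: 2*(y - 5)/((y - 2)*(y + 4)) = 3/(y + 4) - 1/(y - 2).
An antiderivative is F(y) = -log(y - 2) + 3*log(y + 4).
Then F(7) - F(3) = (-log(5) + 3*log(11)) - (3*log(7)) = -3*log(7) - log(5) + 3*log(11).

-3*log(7) - log(5) + 3*log(11)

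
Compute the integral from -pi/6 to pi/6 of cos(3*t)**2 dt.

Use the identity cos^2(3*t) = (1 + cos(6*t))/2.
An antiderivative is F(t) = t/2 + sin(6*t)/12.
Then F(pi/6) - F(-pi/6) = (pi/12) - (-pi/12) = pi/6.

pi/6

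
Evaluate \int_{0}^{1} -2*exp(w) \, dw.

2 - 2*E

An antiderivative is F(w) = -2*exp(w).
Then F(1) - F(0) = (-2*E) - (-2) = 2 - 2*E.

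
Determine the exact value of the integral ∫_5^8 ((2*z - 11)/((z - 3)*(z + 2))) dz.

-3*log(7) + 4*log(2) + 2*log(5)

Factor the denominator: z**2 - z - 6 = (z + 2)(z - 3).
Partial fractions: (2*z - 11)/((z - 3)*(z + 2)) = 3/(z + 2) - 1/(z - 3).
An antiderivative is F(z) = -log(z - 3) + 3*log(z + 2).
Then F(8) - F(5) = (3*log(2) + 2*log(5)) - (-log(2) + 3*log(7)) = -3*log(7) + 4*log(2) + 2*log(5).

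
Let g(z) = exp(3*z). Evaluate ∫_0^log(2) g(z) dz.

7/3

Let u = exp(z), so du = exp(z) dz. When z = 0, u = 1; when z = log(2), u = 2.
The integral becomes ∫ u**2 du from 1 to 2, with antiderivative u**3/3.
Back in z: F(z) = exp(3*z)/3.
Then F(log(2)) - F(0) = (8/3) - (1/3) = 7/3.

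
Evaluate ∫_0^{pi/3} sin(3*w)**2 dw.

pi/6

Use the identity sin^2(3*w) = (1 - cos(6*w))/2.
An antiderivative is F(w) = w/2 - sin(6*w)/12.
Then F(pi/3) - F(0) = (pi/6) - (0) = pi/6.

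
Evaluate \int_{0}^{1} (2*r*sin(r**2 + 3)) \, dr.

cos(3) - cos(4)

Let u = r**2 + 3, so du = 2*r dr. When r = 0, u = 3; when r = 1, u = 4.
The integral becomes ∫ sin(u) du from 3 to 4, with antiderivative -cos(u).
Back in r: F(r) = -cos(r**2 + 3).
Then F(1) - F(0) = (-cos(4)) - (-cos(3)) = cos(3) - cos(4).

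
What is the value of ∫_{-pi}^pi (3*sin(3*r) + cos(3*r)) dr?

0

An antiderivative is F(r) = sin(3*r)/3 - cos(3*r).
Then F(pi) - F(-pi) = (1) - (1) = 0.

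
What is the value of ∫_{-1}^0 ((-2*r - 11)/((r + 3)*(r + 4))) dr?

Factor the denominator: r**2 + 7*r + 12 = (r + 4)(r + 3).
Partial fractions: (-2*r - 11)/((r + 3)*(r + 4)) = 3/(r + 4) - 5/(r + 3).
An antiderivative is F(r) = -5*log(r + 3) + 3*log(r + 4).
Then F(0) - F(-1) = (-5*log(3) + 6*log(2)) - (log(27/32)) = -8*log(3) + 11*log(2).

-8*log(3) + 11*log(2)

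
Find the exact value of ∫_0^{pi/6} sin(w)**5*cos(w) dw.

1/384

Let u = sin(w), so du = cos(w) dw. When w = 0, u = 0; when w = pi/6, u = 1/2.
The integral becomes ∫ u**5 du from 0 to 1/2, with antiderivative u**6/6.
Back in w: F(w) = sin(w)**6/6.
Then F(pi/6) - F(0) = (1/384) - (0) = 1/384.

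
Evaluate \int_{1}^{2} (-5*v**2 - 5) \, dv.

-50/3

By the power rule, an antiderivative is F(v) = -5*v**3/3 - 5*v.
Then F(2) - F(1) = (-70/3) - (-20/3) = -50/3.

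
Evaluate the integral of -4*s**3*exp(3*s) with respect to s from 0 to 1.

Integrate by parts 3 times (u = s^3, dv = -4*exp(3*s) ds).
An antiderivative is F(s) = (-36*s**3 + 36*s**2 - 24*s + 8)*exp(3*s)/27.
Then F(1) - F(0) = (-16*exp(3)/27) - (8/27) = -16*exp(3)/27 - 8/27.

-16*exp(3)/27 - 8/27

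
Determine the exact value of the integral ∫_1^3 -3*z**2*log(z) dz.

26/3 - 27*log(3)

Integrate by parts once (u = ln z, dv = -3*z**2 dz).
An antiderivative is F(z) = -z**3*(3*log(z) - 1)/3.
Then F(3) - F(1) = (9 - 27*log(3)) - (1/3) = 26/3 - 27*log(3).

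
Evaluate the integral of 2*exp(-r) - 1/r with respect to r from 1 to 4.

(-log(4**exp(4)) - 2 + 2*exp(3))*exp(-4)

An antiderivative is F(r) = -log(r) - 2*exp(-r).
Then F(4) - F(1) = ((-log(4**exp(4)) - 2)*exp(-4)) - (-2*exp(-1)) = (-log(4**exp(4)) - 2 + 2*exp(3))*exp(-4).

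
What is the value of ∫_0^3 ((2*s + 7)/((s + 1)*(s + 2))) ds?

-3*log(5) + 13*log(2)

Factor the denominator: s**2 + 3*s + 2 = (s + 2)(s + 1).
Partial fractions: (2*s + 7)/((s + 1)*(s + 2)) = -3/(s + 2) + 5/(s + 1).
An antiderivative is F(s) = 5*log(s + 1) - 3*log(s + 2).
Then F(3) - F(0) = (-3*log(5) + 10*log(2)) - (-log(8)) = -3*log(5) + 13*log(2).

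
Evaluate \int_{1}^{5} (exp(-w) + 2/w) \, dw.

An antiderivative is F(w) = 2*log(w) - exp(-w).
Then F(5) - F(1) = (-exp(-5) + 2*log(5)) - (-exp(-1)) = -exp(-5) + exp(-1) + 2*log(5).

-exp(-5) + exp(-1) + 2*log(5)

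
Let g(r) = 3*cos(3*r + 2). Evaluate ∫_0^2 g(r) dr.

Let u = 3*r + 2, so du = 3 dr. When r = 0, u = 2; when r = 2, u = 8.
The integral becomes ∫ cos(u) du from 2 to 8, with antiderivative sin(u).
Back in r: F(r) = sin(3*r + 2).
Then F(2) - F(0) = (sin(8)) - (sin(2)) = -sin(2) + sin(8).

-sin(2) + sin(8)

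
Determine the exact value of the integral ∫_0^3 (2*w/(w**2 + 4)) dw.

log(13/4)

Let u = w**2 + 4, so du = 2*w dw. When w = 0, u = 4; when w = 3, u = 13.
The integral becomes ∫ 1/u du from 4 to 13, with antiderivative log(u).
Back in w: F(w) = log(w**2 + 4).
Then F(3) - F(0) = (log(13)) - (log(4)) = log(13/4).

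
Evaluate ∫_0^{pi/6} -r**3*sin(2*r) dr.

-pi/16 - sqrt(3)*pi**2/96 + pi**3/864 + 3*sqrt(3)/16

Integrate by parts 3 times (u = r^3, dv = -sin(2*r) dr).
An antiderivative is F(r) = r**3*cos(2*r)/2 - 3*r**2*sin(2*r)/4 - 3*r*cos(2*r)/4 + 3*sin(2*r)/8.
Then F(pi/6) - F(0) = (-pi/16 - sqrt(3)*pi**2/96 + pi**3/864 + 3*sqrt(3)/16) - (0) = -pi/16 - sqrt(3)*pi**2/96 + pi**3/864 + 3*sqrt(3)/16.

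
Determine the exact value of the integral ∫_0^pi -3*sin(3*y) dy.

-2

An antiderivative is F(y) = cos(3*y).
Then F(pi) - F(0) = (-1) - (1) = -2.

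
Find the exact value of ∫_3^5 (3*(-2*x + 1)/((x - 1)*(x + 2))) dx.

Factor the denominator: x**2 + x - 2 = (x + 2)(x - 1).
Partial fractions: 3*(-2*x + 1)/((x - 1)*(x + 2)) = -5/(x + 2) - 1/(x - 1).
An antiderivative is F(x) = -log(x - 1) - 5*log(x + 2).
Then F(5) - F(3) = (-5*log(7) - 2*log(2)) - (-5*log(5) - log(2)) = -5*log(7) - log(2) + 5*log(5).

-5*log(7) - log(2) + 5*log(5)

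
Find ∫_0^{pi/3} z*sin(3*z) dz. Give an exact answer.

pi/9

Integrate by parts once (u = z, dv = sin(3*z) dz).
An antiderivative is F(z) = -z*cos(3*z)/3 + sin(3*z)/9.
Then F(pi/3) - F(0) = (pi/9) - (0) = pi/9.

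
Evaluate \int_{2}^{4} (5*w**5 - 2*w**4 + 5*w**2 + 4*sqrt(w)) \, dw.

46168/15 - 16*sqrt(2)/3

By the power rule, an antiderivative is F(w) = 5*w**6/6 - 2*w**5/5 + 8*w**(3/2)/3 + 5*w**3/3.
Then F(4) - F(2) = (46976/15) - (16*sqrt(2)/3 + 808/15) = 46168/15 - 16*sqrt(2)/3.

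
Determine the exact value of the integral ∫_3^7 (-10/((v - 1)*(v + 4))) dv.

Factor the denominator: v**2 + 3*v - 4 = (v + 4)(v - 1).
Partial fractions: -10/((v - 1)*(v + 4)) = 2/(v + 4) - 2/(v - 1).
An antiderivative is F(v) = -2*log(v - 1) + 2*log(v + 4).
Then F(7) - F(3) = (-2*log(3) - 2*log(2) + 2*log(11)) - (log(49/4)) = -2*log(7) - 2*log(3) + 2*log(11).

-2*log(7) - 2*log(3) + 2*log(11)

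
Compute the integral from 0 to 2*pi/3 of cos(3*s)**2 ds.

pi/3

Use the identity cos^2(3*s) = (1 + cos(6*s))/2.
An antiderivative is F(s) = s/2 + sin(6*s)/12.
Then F(2*pi/3) - F(0) = (pi/3) - (0) = pi/3.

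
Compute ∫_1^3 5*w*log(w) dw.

-10 + 45*log(3)/2

Integrate by parts once (u = ln w, dv = 5*w dw).
An antiderivative is F(w) = 5*w**2*(2*log(w) - 1)/4.
Then F(3) - F(1) = (-45/4 + 45*log(3)/2) - (-5/4) = -10 + 45*log(3)/2.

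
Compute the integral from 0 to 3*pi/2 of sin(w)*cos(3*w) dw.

Use the identity sin(w)cos(3*w) = [sin(4*w) + sin(-2*w)]/2.
An antiderivative is F(w) = cos(2*w)/4 - cos(4*w)/8.
Then F(3*pi/2) - F(0) = (-3/8) - (1/8) = -1/2.

-1/2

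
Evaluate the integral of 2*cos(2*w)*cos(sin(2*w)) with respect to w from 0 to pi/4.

Let u = sin(2*w), so du = 2*cos(2*w) dw. When w = 0, u = 0; when w = pi/4, u = 1.
The integral becomes ∫ cos(u) du from 0 to 1, with antiderivative sin(u).
Back in w: F(w) = sin(sin(2*w)).
Then F(pi/4) - F(0) = (sin(1)) - (0) = sin(1).

sin(1)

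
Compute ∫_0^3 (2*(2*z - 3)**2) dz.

Let u = 2*z - 3, so du = 2 dz. When z = 0, u = -3; when z = 3, u = 3.
The integral becomes ∫ u**2 du from -3 to 3, with antiderivative u**3/3.
Back in z: F(z) = (2*z - 3)**3/3.
Then F(3) - F(0) = (9) - (-9) = 18.

18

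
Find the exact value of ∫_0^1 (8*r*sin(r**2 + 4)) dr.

Let u = r**2 + 4, so du = 2*r dr. When r = 0, u = 4; when r = 1, u = 5.
The integral becomes 4·∫ sin(u) du from 4 to 5, with antiderivative -4*cos(u).
Back in r: F(r) = -4*cos(r**2 + 4).
Then F(1) - F(0) = (-4*cos(5)) - (-4*cos(4)) = 4*cos(4) - 4*cos(5).

4*cos(4) - 4*cos(5)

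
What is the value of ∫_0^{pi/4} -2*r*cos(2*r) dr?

Integrate by parts once (u = r, dv = -2*cos(2*r) dr).
An antiderivative is F(r) = -r*sin(2*r) - cos(2*r)/2.
Then F(pi/4) - F(0) = (-pi/4) - (-1/2) = 1/2 - pi/4.

1/2 - pi/4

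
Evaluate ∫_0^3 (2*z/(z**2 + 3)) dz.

Let u = z**2 + 3, so du = 2*z dz. When z = 0, u = 3; when z = 3, u = 12.
The integral becomes ∫ 1/u du from 3 to 12, with antiderivative log(u).
Back in z: F(z) = log(z**2 + 3).
Then F(3) - F(0) = (log(12)) - (log(3)) = log(4).

log(4)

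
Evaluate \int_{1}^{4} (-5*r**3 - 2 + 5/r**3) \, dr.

-10317/32

By the power rule, an antiderivative is F(r) = -5*r**4/4 - 2*r - 5/(2*r**2).
Then F(4) - F(1) = (-10501/32) - (-23/4) = -10317/32.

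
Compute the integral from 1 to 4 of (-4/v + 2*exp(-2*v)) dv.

-8*log(2) - exp(-8) + exp(-2)

An antiderivative is F(v) = -4*log(v) - exp(-2*v).
Then F(4) - F(1) = (-8*log(2) - exp(-8)) - (-exp(-2)) = -8*log(2) - exp(-8) + exp(-2).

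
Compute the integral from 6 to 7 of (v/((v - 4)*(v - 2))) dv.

Factor the denominator: v**2 - 6*v + 8 = (v - 2)(v - 4).
Partial fractions: v/((v - 4)*(v - 2)) = -1/(v - 2) + 2/(v - 4).
An antiderivative is F(v) = 2*log(v - 4) - log(v - 2).
Then F(7) - F(6) = (log(9/5)) - (0) = log(9/5).

log(9/5)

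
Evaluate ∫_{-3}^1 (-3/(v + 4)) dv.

-3*log(5)

An antiderivative is F(v) = -3*log(v + 4).
Then F(1) - F(-3) = (-3*log(5)) - (0) = -3*log(5).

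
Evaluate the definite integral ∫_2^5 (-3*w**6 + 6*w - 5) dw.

By the power rule, an antiderivative is F(w) = -3*w**7/7 + 3*w**2 - 5*w.
Then F(5) - F(2) = (-234025/7) - (-370/7) = -233655/7.

-233655/7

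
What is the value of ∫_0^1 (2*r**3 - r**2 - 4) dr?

-23/6

By the power rule, an antiderivative is F(r) = r**4/2 - r**3/3 - 4*r.
Then F(1) - F(0) = (-23/6) - (0) = -23/6.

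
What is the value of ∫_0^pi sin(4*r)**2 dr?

pi/2

Use the identity sin^2(4*r) = (1 - cos(8*r))/2.
An antiderivative is F(r) = r/2 - sin(8*r)/16.
Then F(pi) - F(0) = (pi/2) - (0) = pi/2.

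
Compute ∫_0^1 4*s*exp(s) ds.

4

Integrate by parts once (u = s, dv = 4*exp(s) ds).
An antiderivative is F(s) = (4*s - 4)*exp(s).
Then F(1) - F(0) = (0) - (-4) = 4.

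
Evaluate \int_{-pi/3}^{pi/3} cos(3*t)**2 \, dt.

pi/3

Use the identity cos^2(3*t) = (1 + cos(6*t))/2.
An antiderivative is F(t) = t/2 + sin(6*t)/12.
Then F(pi/3) - F(-pi/3) = (pi/6) - (-pi/6) = pi/3.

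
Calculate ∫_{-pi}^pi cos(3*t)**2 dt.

Use the identity cos^2(3*t) = (1 + cos(6*t))/2.
An antiderivative is F(t) = t/2 + sin(6*t)/12.
Then F(pi) - F(-pi) = (pi/2) - (-pi/2) = pi.

pi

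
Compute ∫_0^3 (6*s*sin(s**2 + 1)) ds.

Let u = s**2 + 1, so du = 2*s ds. When s = 0, u = 1; when s = 3, u = 10.
The integral becomes 3·∫ sin(u) du from 1 to 10, with antiderivative -3*cos(u).
Back in s: F(s) = -3*cos(s**2 + 1).
Then F(3) - F(0) = (-3*cos(10)) - (-3*cos(1)) = 3*cos(1) - 3*cos(10).

3*cos(1) - 3*cos(10)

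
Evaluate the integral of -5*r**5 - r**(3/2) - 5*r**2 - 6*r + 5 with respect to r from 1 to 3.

By the power rule, an antiderivative is F(r) = -5*r**6/6 - 2*r**(5/2)/5 - 5*r**3/3 - 3*r**2 + 5*r.
Then F(3) - F(1) = (-1329/2 - 18*sqrt(3)/5) - (-9/10) = -3318/5 - 18*sqrt(3)/5.

-3318/5 - 18*sqrt(3)/5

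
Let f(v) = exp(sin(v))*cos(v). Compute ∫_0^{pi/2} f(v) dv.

-1 + E

Let u = sin(v), so du = cos(v) dv. When v = 0, u = 0; when v = pi/2, u = 1.
The integral becomes ∫ exp(u) du from 0 to 1, with antiderivative exp(u).
Back in v: F(v) = exp(sin(v)).
Then F(pi/2) - F(0) = (E) - (1) = -1 + E.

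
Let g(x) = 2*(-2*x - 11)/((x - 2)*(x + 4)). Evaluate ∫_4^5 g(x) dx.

log(4/27)

Factor the denominator: x**2 + 2*x - 8 = (x + 4)(x - 2).
Partial fractions: 2*(-2*x - 11)/((x - 2)*(x + 4)) = 1/(x + 4) - 5/(x - 2).
An antiderivative is F(x) = -5*log(x - 2) + log(x + 4).
Then F(5) - F(4) = (-log(27)) - (-log(4)) = log(4/27).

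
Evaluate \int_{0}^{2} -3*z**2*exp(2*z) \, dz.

3/4 - 15*exp(4)/4

Integrate by parts twice (u = z^2, dv = -3*exp(2*z) dz).
An antiderivative is F(z) = (-6*z**2 + 6*z - 3)*exp(2*z)/4.
Then F(2) - F(0) = (-15*exp(4)/4) - (-3/4) = 3/4 - 15*exp(4)/4.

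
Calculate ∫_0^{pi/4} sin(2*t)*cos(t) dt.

2/3 - sqrt(2)/6

Use the identity sin(2*t)cos(t) = [sin(3*t) + sin(t)]/2.
An antiderivative is F(t) = -cos(t)/2 - cos(3*t)/6.
Then F(pi/4) - F(0) = (-sqrt(2)/6) - (-2/3) = 2/3 - sqrt(2)/6.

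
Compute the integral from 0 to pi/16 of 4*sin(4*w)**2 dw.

Use the identity sin^2(4*w) = (1 - cos(8*w))/2.
An antiderivative is F(w) = 2*w - sin(8*w)/4.
Then F(pi/16) - F(0) = (-1/4 + pi/8) - (0) = -1/4 + pi/8.

-1/4 + pi/8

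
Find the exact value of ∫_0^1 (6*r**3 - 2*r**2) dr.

By the power rule, an antiderivative is F(r) = 3*r**4/2 - 2*r**3/3.
Then F(1) - F(0) = (5/6) - (0) = 5/6.

5/6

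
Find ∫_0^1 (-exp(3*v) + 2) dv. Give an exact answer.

7/3 - exp(3)/3

An antiderivative is F(v) = -exp(3*v)/3 + 2*v.
Then F(1) - F(0) = (2 - exp(3)/3) - (-1/3) = 7/3 - exp(3)/3.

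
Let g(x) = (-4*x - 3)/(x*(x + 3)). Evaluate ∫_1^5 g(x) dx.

Factor the denominator: x**2 + 3*x = (x + 3)x.
Partial fractions: (-4*x - 3)/(x*(x + 3)) = -3/(x + 3) - 1/x.
An antiderivative is F(x) = -log(x) - 3*log(x + 3).
Then F(5) - F(1) = (-9*log(2) - log(5)) - (-log(64)) = -log(40).

-log(40)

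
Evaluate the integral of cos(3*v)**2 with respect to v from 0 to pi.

Use the identity cos^2(3*v) = (1 + cos(6*v))/2.
An antiderivative is F(v) = v/2 + sin(6*v)/12.
Then F(pi) - F(0) = (pi/2) - (0) = pi/2.

pi/2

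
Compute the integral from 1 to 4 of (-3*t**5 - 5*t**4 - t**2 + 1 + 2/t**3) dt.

By the power rule, an antiderivative is F(t) = -t**6/2 - t**5 - t**3/3 + t - 1/t**2.
Then F(4) - F(1) = (-148291/48) - (-11/6) = -49401/16.

-49401/16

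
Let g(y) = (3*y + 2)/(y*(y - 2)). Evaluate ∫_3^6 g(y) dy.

7*log(2)

Factor the denominator: y**2 - 2*y = y(y - 2).
Partial fractions: (3*y + 2)/(y*(y - 2)) = -1/y + 4/(y - 2).
An antiderivative is F(y) = -log(y) + 4*log(y - 2).
Then F(6) - F(3) = (-log(3) + 7*log(2)) - (-log(3)) = 7*log(2).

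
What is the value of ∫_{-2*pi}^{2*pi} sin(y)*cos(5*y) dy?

0

Use the identity sin(y)cos(5*y) = [sin(6*y) + sin(-4*y)]/2.
An antiderivative is F(y) = cos(4*y)/8 - cos(6*y)/12.
Then F(2*pi) - F(-2*pi) = (1/24) - (1/24) = 0.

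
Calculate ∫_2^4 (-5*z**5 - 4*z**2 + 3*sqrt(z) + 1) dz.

By the power rule, an antiderivative is F(z) = -5*z**6/6 + 2*z**(3/2) - 4*z**3/3 + z.
Then F(4) - F(2) = (-10436/3) - (-62 + 4*sqrt(2)) = -10250/3 - 4*sqrt(2).

-10250/3 - 4*sqrt(2)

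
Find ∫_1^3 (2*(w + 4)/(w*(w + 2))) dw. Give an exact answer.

-2*log(5) + 6*log(3)

Factor the denominator: w**2 + 2*w = (w + 2)w.
Partial fractions: 2*(w + 4)/(w*(w + 2)) = -2/(w + 2) + 4/w.
An antiderivative is F(w) = 4*log(w) - 2*log(w + 2).
Then F(3) - F(1) = (log(81/25)) - (-log(9)) = -2*log(5) + 6*log(3).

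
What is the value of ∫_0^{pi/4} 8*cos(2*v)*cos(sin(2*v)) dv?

4*sin(1)

Let u = sin(2*v), so du = 2*cos(2*v) dv. When v = 0, u = 0; when v = pi/4, u = 1.
The integral becomes 4·∫ cos(u) du from 0 to 1, with antiderivative 4*sin(u).
Back in v: F(v) = 4*sin(sin(2*v)).
Then F(pi/4) - F(0) = (4*sin(1)) - (0) = 4*sin(1).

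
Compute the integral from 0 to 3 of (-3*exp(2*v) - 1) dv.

An antiderivative is F(v) = -3*exp(2*v)/2 - v.
Then F(3) - F(0) = (-3*exp(6)/2 - 3) - (-3/2) = -3*exp(6)/2 - 3/2.

-3*exp(6)/2 - 3/2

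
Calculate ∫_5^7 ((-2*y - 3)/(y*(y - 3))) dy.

log(7/40)

Factor the denominator: y**2 - 3*y = y(y - 3).
Partial fractions: (-2*y - 3)/(y*(y - 3)) = 1/y - 3/(y - 3).
An antiderivative is F(y) = log(y) - 3*log(y - 3).
Then F(7) - F(5) = (log(7/64)) - (log(5/8)) = log(7/40).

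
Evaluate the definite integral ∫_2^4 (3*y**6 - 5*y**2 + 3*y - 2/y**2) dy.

By the power rule, an antiderivative is F(y) = 3*y**7/7 - 5*y**3/3 + 3*y**2/2 + 2/y.
Then F(4) - F(2) = (291461/42) - (1019/21) = 289423/42.

289423/42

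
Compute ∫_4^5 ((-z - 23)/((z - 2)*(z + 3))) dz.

Factor the denominator: z**2 + z - 6 = (z + 3)(z - 2).
Partial fractions: (-z - 23)/((z - 2)*(z + 3)) = 4/(z + 3) - 5/(z - 2).
An antiderivative is F(z) = -5*log(z - 2) + 4*log(z + 3).
Then F(5) - F(4) = (-5*log(3) + 12*log(2)) - (-5*log(2) + 4*log(7)) = -4*log(7) - 5*log(3) + 17*log(2).

-4*log(7) - 5*log(3) + 17*log(2)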